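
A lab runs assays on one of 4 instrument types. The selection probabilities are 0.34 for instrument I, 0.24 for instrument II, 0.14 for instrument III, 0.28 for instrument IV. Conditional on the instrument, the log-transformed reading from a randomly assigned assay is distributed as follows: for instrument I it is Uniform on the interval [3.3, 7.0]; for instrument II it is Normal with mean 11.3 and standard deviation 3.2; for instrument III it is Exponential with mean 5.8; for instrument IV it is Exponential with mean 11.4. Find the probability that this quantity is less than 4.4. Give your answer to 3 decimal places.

0.269

Conditional on each instrument, P(X < 4.4): I: 0.297297; II: 0.0155321; III: 0.531688; IV: 0.320206.
By total probability, P(X < 4.4) = 0.34·0.297297 + 0.24·0.0155321 + 0.14·0.531688 + 0.28·0.320206 = 0.268903.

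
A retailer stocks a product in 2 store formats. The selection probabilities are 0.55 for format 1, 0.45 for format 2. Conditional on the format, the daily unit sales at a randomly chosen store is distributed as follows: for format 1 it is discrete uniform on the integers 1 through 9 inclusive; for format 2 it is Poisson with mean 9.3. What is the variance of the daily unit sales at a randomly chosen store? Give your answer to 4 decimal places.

Per component, 1: μ=5, E[X²]=31.6667; 2: μ=9.3, E[X²]=95.79.
E[X] = 0.55·5 + 0.45·9.3 = 6.935.
E[X²] = 0.55·31.6667 + 0.45·95.79 = 60.5222.
Var(X) = E[X²] − (E[X])² = 60.5222 − 48.0942 = 12.4279.

12.4279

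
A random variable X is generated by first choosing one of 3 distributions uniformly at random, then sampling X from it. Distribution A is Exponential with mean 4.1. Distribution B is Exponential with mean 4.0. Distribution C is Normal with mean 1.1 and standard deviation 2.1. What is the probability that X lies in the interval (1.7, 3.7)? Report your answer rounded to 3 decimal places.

Conditional on each component, P(1.7 < X < 3.7): A: 0.255003; B: 0.257238; C: 0.279708.
By total probability, P(1.7 < X < 3.7) = 0.333333·0.255003 + 0.333333·0.257238 + 0.333333·0.279708 = 0.263983.

0.264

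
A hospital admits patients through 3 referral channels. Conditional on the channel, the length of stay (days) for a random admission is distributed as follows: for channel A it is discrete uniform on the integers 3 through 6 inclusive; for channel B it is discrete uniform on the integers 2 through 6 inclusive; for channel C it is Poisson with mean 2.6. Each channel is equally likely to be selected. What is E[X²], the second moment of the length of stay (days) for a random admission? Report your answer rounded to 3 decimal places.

For each component E[X²] = Var + (mean)², giving A: 21.5; B: 18; C: 9.36.
Overall E[X²] = 0.333333·21.5 + 0.333333·18 + 0.333333·9.36 = 16.2867.

16.287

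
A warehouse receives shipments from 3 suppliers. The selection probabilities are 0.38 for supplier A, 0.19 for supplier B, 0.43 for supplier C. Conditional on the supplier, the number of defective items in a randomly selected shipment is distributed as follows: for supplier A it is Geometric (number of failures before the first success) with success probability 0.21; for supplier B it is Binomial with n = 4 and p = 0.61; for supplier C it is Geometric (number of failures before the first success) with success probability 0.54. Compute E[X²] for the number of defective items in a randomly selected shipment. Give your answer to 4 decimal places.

14.4873

For each component E[X²] = Var + (mean)², giving A: 32.0658; B: 6.9052; C: 2.30316.
Overall E[X²] = 0.38·32.0658 + 0.19·6.9052 + 0.43·2.30316 = 14.4873.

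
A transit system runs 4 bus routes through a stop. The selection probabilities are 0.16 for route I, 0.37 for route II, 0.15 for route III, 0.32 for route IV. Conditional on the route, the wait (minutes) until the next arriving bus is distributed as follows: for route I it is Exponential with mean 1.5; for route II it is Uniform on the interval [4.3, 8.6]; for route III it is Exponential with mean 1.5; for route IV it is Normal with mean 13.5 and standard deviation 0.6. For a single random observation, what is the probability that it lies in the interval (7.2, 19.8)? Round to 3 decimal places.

0.443

Conditional on each route, P(7.2 < X < 19.8): I: 0.0082279; II: 0.325581; III: 0.0082279; IV: 1.
By total probability, P(7.2 < X < 19.8) = 0.16·0.0082279 + 0.37·0.325581 + 0.15·0.0082279 + 0.32·1 = 0.443016.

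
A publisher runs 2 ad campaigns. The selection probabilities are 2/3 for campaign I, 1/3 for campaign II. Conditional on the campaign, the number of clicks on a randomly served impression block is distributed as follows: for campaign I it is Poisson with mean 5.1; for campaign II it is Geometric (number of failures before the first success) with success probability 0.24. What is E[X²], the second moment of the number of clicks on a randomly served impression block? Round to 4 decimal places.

For each component E[X²] = Var + (mean)², giving I: 31.11; II: 23.2222.
Overall E[X²] = 0.666667·31.11 + 0.333333·23.2222 = 28.4807.

28.4807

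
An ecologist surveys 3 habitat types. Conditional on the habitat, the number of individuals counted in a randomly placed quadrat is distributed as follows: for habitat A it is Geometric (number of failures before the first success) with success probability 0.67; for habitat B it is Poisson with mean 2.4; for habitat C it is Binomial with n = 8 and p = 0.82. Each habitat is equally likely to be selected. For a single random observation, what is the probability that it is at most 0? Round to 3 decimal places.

0.254

Conditional on each habitat, P(X ≤ 0): A: 0.67; B: 0.090718; C: 1.102e-06.
By total probability, P(X ≤ 0) = 0.333333·0.67 + 0.333333·0.090718 + 0.333333·1.102e-06 = 0.253573.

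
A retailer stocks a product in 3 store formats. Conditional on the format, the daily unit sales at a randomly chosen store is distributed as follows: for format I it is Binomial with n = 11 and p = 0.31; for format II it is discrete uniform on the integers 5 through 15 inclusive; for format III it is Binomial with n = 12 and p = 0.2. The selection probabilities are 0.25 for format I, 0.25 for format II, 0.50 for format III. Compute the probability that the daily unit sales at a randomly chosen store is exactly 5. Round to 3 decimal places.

0.085

Conditional on each format, P(X = 5): I: 0.14274; II: 0.0909091; III: 0.0531502.
By total probability, P(X = 5) = 0.25·0.14274 + 0.25·0.0909091 + 0.5·0.0531502 = 0.0849873.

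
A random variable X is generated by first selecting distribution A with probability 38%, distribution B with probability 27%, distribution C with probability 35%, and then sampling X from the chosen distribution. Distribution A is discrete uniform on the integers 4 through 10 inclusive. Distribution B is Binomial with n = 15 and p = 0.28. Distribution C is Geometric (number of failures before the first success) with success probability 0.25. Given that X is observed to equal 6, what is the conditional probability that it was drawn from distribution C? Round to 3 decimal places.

0.150

Likelihoods P(X=6 | ·): A: 0.142857; B: 0.125414; C: 0.0444946.
Posterior ∝ prior × likelihood. Numerator for C: 0.35·0.0444946 = 0.0155731.
Normalizing constant: 0.38·0.142857 + 0.27·0.125414 + 0.35·0.0444946 = 0.103721.
P(C | observation) = 0.0155731 / 0.103721 = 0.150145.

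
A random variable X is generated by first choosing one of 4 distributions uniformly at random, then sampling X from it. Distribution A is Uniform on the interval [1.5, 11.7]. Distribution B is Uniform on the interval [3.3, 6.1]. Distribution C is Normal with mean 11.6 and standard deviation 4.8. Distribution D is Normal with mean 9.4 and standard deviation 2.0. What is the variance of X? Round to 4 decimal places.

Per component, A: μ=6.6, E[X²]=52.23; B: μ=4.7, E[X²]=22.7433; C: μ=11.6, E[X²]=157.6; D: μ=9.4, E[X²]=92.36.
E[X] = 0.25·6.6 + 0.25·4.7 + 0.25·11.6 + 0.25·9.4 = 8.075.
E[X²] = 0.25·52.23 + 0.25·22.7433 + 0.25·157.6 + 0.25·92.36 = 81.2333.
Var(X) = E[X²] − (E[X])² = 81.2333 − 65.2056 = 16.0277.

16.0277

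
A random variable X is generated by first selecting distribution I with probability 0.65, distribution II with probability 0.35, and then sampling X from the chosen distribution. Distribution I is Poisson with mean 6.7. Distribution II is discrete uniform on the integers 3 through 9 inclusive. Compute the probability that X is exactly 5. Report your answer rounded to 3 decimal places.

Conditional on each component, P(X = 5): I: 0.13849; II: 0.142857.
By total probability, P(X = 5) = 0.65·0.13849 + 0.35·0.142857 = 0.140019.

0.140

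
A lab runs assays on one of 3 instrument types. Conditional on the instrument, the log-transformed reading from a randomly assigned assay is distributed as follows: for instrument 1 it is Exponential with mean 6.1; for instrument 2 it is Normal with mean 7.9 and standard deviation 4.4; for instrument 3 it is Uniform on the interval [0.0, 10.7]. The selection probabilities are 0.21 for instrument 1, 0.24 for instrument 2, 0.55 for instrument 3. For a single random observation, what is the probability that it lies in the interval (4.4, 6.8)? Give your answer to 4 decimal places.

Conditional on each instrument, P(4.4 < X < 6.8): 1: 0.158118; 2: 0.188119; 3: 0.224299.
By total probability, P(4.4 < X < 6.8) = 0.21·0.158118 + 0.24·0.188119 + 0.55·0.224299 = 0.201718.

0.2017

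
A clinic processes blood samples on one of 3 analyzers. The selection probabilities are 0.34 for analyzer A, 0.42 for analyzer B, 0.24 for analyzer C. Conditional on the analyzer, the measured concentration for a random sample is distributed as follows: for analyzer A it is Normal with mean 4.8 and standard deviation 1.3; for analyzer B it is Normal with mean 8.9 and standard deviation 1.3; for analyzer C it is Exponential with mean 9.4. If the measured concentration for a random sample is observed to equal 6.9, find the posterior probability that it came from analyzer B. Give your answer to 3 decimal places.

Likelihoods f(6.9 | ·): A: 0.0832392; B: 0.0939742; C: 0.0510601.
Posterior ∝ prior × likelihood. Numerator for B: 0.42·0.0939742 = 0.0394692.
Normalizing constant: 0.34·0.0832392 + 0.42·0.0939742 + 0.24·0.0510601 = 0.0800249.
P(B | observation) = 0.0394692 / 0.0800249 = 0.493211.

0.493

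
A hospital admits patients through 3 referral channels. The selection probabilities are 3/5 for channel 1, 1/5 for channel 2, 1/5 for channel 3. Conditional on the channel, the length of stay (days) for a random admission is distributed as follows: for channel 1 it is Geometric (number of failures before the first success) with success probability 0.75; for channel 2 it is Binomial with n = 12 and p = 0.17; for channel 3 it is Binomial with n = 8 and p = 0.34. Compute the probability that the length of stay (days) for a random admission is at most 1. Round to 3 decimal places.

0.673

Conditional on each channel, P(X ≤ 1): 1: 0.9375; 2: 0.369608; 3: 0.184384.
By total probability, P(X ≤ 1) = 0.6·0.9375 + 0.2·0.369608 + 0.2·0.184384 = 0.673298.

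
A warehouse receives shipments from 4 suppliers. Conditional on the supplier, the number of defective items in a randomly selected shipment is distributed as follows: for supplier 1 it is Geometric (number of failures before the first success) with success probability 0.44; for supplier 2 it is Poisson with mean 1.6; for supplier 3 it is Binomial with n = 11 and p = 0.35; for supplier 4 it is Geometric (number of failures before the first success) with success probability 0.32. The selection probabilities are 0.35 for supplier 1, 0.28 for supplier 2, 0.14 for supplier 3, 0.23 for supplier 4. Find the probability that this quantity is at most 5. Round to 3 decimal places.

0.944

Conditional on each supplier, P(X ≤ 5): 1: 0.969159; 2: 0.99396; 3: 0.851316; 4: 0.901133.
By total probability, P(X ≤ 5) = 0.35·0.969159 + 0.28·0.99396 + 0.14·0.851316 + 0.23·0.901133 = 0.943959.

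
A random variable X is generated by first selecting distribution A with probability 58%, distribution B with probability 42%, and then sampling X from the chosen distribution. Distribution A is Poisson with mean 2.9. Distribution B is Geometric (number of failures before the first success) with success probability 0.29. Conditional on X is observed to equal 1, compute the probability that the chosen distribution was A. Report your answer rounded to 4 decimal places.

0.5170

Likelihoods P(X=1 | ·): A: 0.159567; B: 0.2059.
Posterior ∝ prior × likelihood. Numerator for A: 0.58·0.159567 = 0.0925491.
Normalizing constant: 0.58·0.159567 + 0.42·0.2059 = 0.179027.
P(A | observation) = 0.0925491 / 0.179027 = 0.516956.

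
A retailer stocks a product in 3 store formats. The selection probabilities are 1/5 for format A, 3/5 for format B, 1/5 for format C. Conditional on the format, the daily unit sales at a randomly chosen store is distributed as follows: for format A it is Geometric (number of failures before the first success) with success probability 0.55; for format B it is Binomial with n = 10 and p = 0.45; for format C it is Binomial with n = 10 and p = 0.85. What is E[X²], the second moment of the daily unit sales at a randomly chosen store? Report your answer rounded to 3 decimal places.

For each component E[X²] = Var + (mean)², giving A: 2.15702; B: 22.725; C: 73.525.
Overall E[X²] = 0.2·2.15702 + 0.6·22.725 + 0.2·73.525 = 28.7714.

28.771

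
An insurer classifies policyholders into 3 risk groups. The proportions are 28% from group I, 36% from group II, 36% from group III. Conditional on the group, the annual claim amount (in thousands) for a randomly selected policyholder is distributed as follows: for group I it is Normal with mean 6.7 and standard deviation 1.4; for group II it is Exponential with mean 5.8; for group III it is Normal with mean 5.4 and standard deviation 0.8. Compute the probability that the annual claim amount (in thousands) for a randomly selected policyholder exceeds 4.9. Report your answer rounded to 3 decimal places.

0.671

Conditional on each group, P(X > 4.9): I: 0.900729; II: 0.429631; III: 0.734014.
By total probability, P(X > 4.9) = 0.28·0.900729 + 0.36·0.429631 + 0.36·0.734014 = 0.671117.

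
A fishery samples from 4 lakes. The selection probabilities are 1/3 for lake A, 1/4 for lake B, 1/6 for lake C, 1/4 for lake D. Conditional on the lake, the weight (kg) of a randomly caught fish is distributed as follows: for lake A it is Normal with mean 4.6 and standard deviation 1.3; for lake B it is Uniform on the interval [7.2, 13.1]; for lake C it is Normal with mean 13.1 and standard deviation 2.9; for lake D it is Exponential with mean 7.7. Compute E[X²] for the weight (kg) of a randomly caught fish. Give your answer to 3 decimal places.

93.746

For each component E[X²] = Var + (mean)², giving A: 22.85; B: 105.923; C: 180.02; D: 118.58.
Overall E[X²] = 0.333333·22.85 + 0.25·105.923 + 0.166667·180.02 + 0.25·118.58 = 93.7458.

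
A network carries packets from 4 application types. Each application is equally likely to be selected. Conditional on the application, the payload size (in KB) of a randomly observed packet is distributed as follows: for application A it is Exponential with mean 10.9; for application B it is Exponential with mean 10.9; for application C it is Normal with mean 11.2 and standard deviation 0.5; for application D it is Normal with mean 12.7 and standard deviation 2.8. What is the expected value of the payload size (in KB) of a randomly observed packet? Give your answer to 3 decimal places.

11.425

Component means — A: 10.9; B: 10.9; C: 11.2; D: 12.7.
E[X] = 0.25·10.9 + 0.25·10.9 + 0.25·11.2 + 0.25·12.7 = 11.425.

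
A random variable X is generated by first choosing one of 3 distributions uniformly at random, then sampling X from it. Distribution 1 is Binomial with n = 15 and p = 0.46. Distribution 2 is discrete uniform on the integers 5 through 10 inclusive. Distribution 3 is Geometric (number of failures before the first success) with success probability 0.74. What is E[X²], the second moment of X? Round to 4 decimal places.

37.0336

For each component E[X²] = Var + (mean)², giving 1: 51.336; 2: 59.1667; 3: 0.598247.
Overall E[X²] = 0.333333·51.336 + 0.333333·59.1667 + 0.333333·0.598247 = 37.0336.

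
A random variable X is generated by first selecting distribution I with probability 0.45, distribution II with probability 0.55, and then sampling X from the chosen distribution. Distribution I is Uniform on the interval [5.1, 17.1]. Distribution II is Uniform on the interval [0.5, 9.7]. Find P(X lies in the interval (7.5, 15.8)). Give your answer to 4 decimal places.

0.4428

Conditional on each component, P(7.5 < X < 15.8): I: 0.691667; II: 0.23913.
By total probability, P(7.5 < X < 15.8) = 0.45·0.691667 + 0.55·0.23913 = 0.442772.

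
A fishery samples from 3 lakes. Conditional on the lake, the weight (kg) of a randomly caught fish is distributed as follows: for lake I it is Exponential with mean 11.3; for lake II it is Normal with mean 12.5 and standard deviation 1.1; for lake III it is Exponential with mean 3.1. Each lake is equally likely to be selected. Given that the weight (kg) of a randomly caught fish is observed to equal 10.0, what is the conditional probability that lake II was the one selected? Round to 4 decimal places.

Likelihoods f(10.0 | ·): I: 0.036525; II: 0.0274087; III: 0.0128141.
Posterior ∝ prior × likelihood. Numerator for II: 0.333333·0.0274087 = 0.00913625.
Normalizing constant: 0.333333·0.036525 + 0.333333·0.0274087 + 0.333333·0.0128141 = 0.0255826.
P(II | observation) = 0.00913625 / 0.0255826 = 0.357127.

0.3571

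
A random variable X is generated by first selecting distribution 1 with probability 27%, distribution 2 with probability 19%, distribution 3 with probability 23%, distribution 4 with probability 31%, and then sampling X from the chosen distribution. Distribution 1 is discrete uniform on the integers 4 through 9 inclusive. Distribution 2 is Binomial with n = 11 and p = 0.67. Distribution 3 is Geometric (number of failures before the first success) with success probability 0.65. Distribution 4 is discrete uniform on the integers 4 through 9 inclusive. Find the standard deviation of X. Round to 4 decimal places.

Per component, 1: μ=6.5, E[X²]=45.1667; 2: μ=7.37, E[X²]=56.749; 3: μ=0.538462, E[X²]=1.11834; 4: μ=6.5, E[X²]=45.1667.
E[X] = 0.27·6.5 + 0.19·7.37 + 0.23·0.538462 + 0.31·6.5 = 5.29415.
E[X²] = 0.27·45.1667 + 0.19·56.749 + 0.23·1.11834 + 0.31·45.1667 = 37.2362.
Var(X) = E[X²] − (E[X])² = 37.2362 − 28.028 = 9.20821.
SD(X) = √9.20821 = 3.0345.

3.0345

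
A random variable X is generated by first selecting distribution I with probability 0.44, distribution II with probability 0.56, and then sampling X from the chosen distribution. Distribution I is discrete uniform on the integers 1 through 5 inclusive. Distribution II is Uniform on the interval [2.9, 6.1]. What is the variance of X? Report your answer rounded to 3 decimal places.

Per component, I: μ=3, E[X²]=11; II: μ=4.5, E[X²]=21.1033.
E[X] = 0.44·3 + 0.56·4.5 = 3.84.
E[X²] = 0.44·11 + 0.56·21.1033 = 16.6579.
Var(X) = E[X²] − (E[X])² = 16.6579 − 14.7456 = 1.91227.

1.912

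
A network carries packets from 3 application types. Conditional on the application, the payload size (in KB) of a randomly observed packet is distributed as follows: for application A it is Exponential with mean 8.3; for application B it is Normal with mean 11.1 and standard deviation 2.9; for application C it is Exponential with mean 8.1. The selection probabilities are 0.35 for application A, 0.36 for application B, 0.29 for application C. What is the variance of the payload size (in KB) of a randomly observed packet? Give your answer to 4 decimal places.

Per component, A: μ=8.3, E[X²]=137.78; B: μ=11.1, E[X²]=131.62; C: μ=8.1, E[X²]=131.22.
E[X] = 0.35·8.3 + 0.36·11.1 + 0.29·8.1 = 9.25.
E[X²] = 0.35·137.78 + 0.36·131.62 + 0.29·131.22 = 133.66.
Var(X) = E[X²] − (E[X])² = 133.66 − 85.5625 = 48.0975.

48.0975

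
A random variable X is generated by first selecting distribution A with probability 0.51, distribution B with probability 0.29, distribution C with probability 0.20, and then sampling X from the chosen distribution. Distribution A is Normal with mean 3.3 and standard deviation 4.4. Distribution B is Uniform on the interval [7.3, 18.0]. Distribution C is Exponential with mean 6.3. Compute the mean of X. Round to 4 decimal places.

Component means — A: 3.3; B: 12.65; C: 6.3.
E[X] = 0.51·3.3 + 0.29·12.65 + 0.2·6.3 = 6.6115.

6.6115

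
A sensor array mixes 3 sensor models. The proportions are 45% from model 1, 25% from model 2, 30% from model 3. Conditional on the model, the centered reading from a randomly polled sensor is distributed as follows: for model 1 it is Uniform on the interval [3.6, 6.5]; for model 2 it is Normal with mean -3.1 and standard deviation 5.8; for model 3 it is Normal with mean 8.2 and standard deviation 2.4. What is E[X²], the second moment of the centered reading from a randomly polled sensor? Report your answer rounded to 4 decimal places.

For each component E[X²] = Var + (mean)², giving 1: 26.2033; 2: 43.25; 3: 73.
Overall E[X²] = 0.45·26.2033 + 0.25·43.25 + 0.3·73 = 44.504.

44.5040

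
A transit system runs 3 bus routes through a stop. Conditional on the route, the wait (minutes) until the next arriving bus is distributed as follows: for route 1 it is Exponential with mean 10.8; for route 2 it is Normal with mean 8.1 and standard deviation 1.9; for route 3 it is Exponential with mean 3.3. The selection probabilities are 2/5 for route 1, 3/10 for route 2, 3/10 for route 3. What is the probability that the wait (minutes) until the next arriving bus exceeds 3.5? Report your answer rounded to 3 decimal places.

0.691

Conditional on each route, P(X > 3.5): 1: 0.723197; 2: 0.992262; 3: 0.346246.
By total probability, P(X > 3.5) = 0.4·0.723197 + 0.3·0.992262 + 0.3·0.346246 = 0.690831.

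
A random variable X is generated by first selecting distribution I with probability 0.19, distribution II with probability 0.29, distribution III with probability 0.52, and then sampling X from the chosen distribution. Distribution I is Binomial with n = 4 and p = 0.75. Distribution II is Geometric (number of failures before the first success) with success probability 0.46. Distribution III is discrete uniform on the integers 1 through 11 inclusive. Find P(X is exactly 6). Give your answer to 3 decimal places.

Conditional on each component, P(X = 6): I: 0; II: 0.0114057; III: 0.0909091.
By total probability, P(X = 6) = 0.19·0 + 0.29·0.0114057 + 0.52·0.0909091 = 0.0505804.

0.051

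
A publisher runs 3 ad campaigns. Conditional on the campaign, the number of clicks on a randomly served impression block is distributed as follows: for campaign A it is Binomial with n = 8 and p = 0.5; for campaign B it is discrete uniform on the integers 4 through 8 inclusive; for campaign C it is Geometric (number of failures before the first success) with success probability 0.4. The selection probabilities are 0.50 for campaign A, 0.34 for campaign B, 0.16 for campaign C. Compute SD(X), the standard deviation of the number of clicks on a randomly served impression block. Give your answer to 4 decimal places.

Per component, A: μ=4, E[X²]=18; B: μ=6, E[X²]=38; C: μ=1.5, E[X²]=6.
E[X] = 0.5·4 + 0.34·6 + 0.16·1.5 = 4.28.
E[X²] = 0.5·18 + 0.34·38 + 0.16·6 = 22.88.
Var(X) = E[X²] − (E[X])² = 22.88 − 18.3184 = 4.5616.
SD(X) = √4.5616 = 2.13579.

2.1358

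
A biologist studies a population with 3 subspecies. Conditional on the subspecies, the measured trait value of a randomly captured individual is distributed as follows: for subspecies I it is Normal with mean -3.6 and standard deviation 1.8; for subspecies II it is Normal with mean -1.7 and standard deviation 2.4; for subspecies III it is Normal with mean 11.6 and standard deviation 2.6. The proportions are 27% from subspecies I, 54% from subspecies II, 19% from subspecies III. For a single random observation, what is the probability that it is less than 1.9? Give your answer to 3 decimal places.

Conditional on each subspecies, P(X < 1.9): I: 0.998877; II: 0.933193; III: 9.5448e-05.
By total probability, P(X < 1.9) = 0.27·0.998877 + 0.54·0.933193 + 0.19·9.5448e-05 = 0.773639.

0.774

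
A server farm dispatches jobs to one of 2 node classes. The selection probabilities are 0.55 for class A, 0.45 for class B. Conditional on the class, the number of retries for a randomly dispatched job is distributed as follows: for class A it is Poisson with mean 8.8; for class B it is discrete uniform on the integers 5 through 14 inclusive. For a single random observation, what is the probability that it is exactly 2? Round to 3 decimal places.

0.003

Conditional on each class, P(X = 2): A: 0.00583638; B: 0.
By total probability, P(X = 2) = 0.55·0.00583638 + 0.45·0 = 0.00321001.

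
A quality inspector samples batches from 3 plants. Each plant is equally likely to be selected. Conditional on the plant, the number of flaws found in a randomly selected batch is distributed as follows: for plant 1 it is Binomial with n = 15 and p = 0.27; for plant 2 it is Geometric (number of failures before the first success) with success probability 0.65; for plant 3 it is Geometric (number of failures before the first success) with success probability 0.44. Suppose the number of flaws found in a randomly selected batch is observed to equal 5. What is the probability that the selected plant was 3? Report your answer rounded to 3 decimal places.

Likelihoods P(X=5 | ·): 1: 0.185184; 2: 0.00341392; 3: 0.0242322.
Posterior ∝ prior × likelihood. Numerator for 3: 0.333333·0.0242322 = 0.0080774.
Normalizing constant: 0.333333·0.185184 + 0.333333·0.00341392 + 0.333333·0.0242322 = 0.0709433.
P(3 | observation) = 0.0080774 / 0.0709433 = 0.113857.

0.114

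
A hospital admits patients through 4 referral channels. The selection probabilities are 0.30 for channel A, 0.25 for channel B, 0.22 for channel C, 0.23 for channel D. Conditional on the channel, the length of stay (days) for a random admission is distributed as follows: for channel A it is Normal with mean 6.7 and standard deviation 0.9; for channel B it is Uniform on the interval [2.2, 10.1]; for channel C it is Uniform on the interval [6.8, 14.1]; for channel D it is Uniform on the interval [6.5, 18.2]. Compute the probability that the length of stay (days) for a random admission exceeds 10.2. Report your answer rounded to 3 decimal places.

Conditional on each channel, P(X > 10.2): A: 5.03521e-05; B: 0; C: 0.534247; D: 0.683761.
By total probability, P(X > 10.2) = 0.3·5.03521e-05 + 0.25·0 + 0.22·0.534247 + 0.23·0.683761 = 0.274814.

0.275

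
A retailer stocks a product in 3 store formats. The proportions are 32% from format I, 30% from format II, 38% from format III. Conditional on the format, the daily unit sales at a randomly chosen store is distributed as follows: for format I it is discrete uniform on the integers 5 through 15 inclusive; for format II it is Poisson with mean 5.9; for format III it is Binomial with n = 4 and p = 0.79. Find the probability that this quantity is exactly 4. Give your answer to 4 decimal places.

Conditional on each format, P(X = 4): I: 0; II: 0.138312; III: 0.389501.
By total probability, P(X = 4) = 0.32·0 + 0.3·0.138312 + 0.38·0.389501 = 0.189504.

0.1895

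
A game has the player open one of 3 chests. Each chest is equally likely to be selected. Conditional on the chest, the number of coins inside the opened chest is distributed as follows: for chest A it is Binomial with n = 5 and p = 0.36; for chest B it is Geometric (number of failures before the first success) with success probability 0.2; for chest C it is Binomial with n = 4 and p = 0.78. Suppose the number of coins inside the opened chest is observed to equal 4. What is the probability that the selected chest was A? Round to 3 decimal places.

0.106

Likelihoods P(X=4 | ·): A: 0.0537477; B: 0.08192; C: 0.370151.
Posterior ∝ prior × likelihood. Numerator for A: 0.333333·0.0537477 = 0.0179159.
Normalizing constant: 0.333333·0.0537477 + 0.333333·0.08192 + 0.333333·0.370151 = 0.168606.
P(A | observation) = 0.0179159 / 0.168606 = 0.106259.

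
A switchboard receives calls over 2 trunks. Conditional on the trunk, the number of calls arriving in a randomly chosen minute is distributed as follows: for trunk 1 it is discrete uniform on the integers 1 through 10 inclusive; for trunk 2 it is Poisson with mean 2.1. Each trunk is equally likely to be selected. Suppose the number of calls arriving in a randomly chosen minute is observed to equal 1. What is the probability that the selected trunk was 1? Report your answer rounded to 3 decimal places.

0.280

Likelihoods P(X=1 | ·): 1: 0.1; 2: 0.257158.
Posterior ∝ prior × likelihood. Numerator for 1: 0.5·0.1 = 0.05.
Normalizing constant: 0.5·0.1 + 0.5·0.257158 = 0.178579.
P(1 | observation) = 0.05 / 0.178579 = 0.279988.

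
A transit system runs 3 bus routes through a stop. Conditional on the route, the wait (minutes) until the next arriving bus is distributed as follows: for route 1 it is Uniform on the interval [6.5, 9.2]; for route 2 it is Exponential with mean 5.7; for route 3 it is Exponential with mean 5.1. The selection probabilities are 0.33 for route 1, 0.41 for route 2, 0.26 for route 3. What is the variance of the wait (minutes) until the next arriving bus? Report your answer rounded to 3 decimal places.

21.597

Per component, 1: μ=7.85, E[X²]=62.23; 2: μ=5.7, E[X²]=64.98; 3: μ=5.1, E[X²]=52.02.
E[X] = 0.33·7.85 + 0.41·5.7 + 0.26·5.1 = 6.2535.
E[X²] = 0.33·62.23 + 0.41·64.98 + 0.26·52.02 = 60.7029.
Var(X) = E[X²] − (E[X])² = 60.7029 − 39.1063 = 21.5966.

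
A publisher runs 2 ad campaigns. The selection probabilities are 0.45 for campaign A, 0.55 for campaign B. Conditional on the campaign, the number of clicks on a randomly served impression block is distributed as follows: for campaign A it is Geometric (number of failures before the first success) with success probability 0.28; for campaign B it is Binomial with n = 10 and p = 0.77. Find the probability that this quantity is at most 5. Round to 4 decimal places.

0.4186

Conditional on each campaign, P(X ≤ 5): A: 0.860686; B: 0.0569196.
By total probability, P(X ≤ 5) = 0.45·0.860686 + 0.55·0.0569196 = 0.418614.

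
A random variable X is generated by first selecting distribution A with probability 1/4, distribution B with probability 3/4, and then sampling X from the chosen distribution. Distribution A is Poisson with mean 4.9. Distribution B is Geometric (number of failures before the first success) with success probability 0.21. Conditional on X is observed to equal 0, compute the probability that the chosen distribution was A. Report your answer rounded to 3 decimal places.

Likelihoods P(X=0 | ·): A: 0.00744658; B: 0.21.
Posterior ∝ prior × likelihood. Numerator for A: 0.25·0.00744658 = 0.00186165.
Normalizing constant: 0.25·0.00744658 + 0.75·0.21 = 0.159362.
P(A | observation) = 0.00186165 / 0.159362 = 0.0116819.

0.012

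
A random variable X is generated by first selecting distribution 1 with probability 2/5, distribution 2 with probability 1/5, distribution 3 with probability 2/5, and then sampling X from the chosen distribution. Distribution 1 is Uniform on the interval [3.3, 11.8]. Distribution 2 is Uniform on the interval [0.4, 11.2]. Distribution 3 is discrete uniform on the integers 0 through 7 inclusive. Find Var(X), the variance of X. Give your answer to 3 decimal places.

Per component, 1: μ=7.55, E[X²]=63.0233; 2: μ=5.8, E[X²]=43.36; 3: μ=3.5, E[X²]=17.5.
E[X] = 0.4·7.55 + 0.2·5.8 + 0.4·3.5 = 5.58.
E[X²] = 0.4·63.0233 + 0.2·43.36 + 0.4·17.5 = 40.8813.
Var(X) = E[X²] − (E[X])² = 40.8813 − 31.1364 = 9.74493.

9.745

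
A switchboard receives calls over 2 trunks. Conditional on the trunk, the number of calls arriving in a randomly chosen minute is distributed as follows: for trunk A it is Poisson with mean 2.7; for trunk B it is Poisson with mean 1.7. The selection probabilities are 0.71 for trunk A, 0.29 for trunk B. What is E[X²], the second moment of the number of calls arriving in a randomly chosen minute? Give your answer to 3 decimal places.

8.424

For each component E[X²] = Var + (mean)², giving A: 9.99; B: 4.59.
Overall E[X²] = 0.71·9.99 + 0.29·4.59 = 8.424.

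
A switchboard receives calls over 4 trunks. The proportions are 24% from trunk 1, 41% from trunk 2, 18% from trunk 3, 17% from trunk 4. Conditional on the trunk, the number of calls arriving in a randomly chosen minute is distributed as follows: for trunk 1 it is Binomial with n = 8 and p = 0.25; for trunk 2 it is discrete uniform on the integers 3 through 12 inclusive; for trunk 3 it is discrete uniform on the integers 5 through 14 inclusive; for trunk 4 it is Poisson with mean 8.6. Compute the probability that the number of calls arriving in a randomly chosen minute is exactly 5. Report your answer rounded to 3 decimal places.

0.077

Conditional on each trunk, P(X = 5): 1: 0.0230713; 2: 0.1; 3: 0.1; 4: 0.0721736.
By total probability, P(X = 5) = 0.24·0.0230713 + 0.41·0.1 + 0.18·0.1 + 0.17·0.0721736 = 0.0768066.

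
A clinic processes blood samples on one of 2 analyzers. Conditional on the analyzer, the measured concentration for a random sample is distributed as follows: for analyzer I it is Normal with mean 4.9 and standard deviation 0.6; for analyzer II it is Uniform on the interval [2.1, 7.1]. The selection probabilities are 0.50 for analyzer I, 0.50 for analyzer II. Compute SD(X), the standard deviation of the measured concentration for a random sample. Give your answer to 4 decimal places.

1.1154

Per component, I: μ=4.9, E[X²]=24.37; II: μ=4.6, E[X²]=23.2433.
E[X] = 0.5·4.9 + 0.5·4.6 = 4.75.
E[X²] = 0.5·24.37 + 0.5·23.2433 = 23.8067.
Var(X) = E[X²] − (E[X])² = 23.8067 − 22.5625 = 1.24417.
SD(X) = √1.24417 = 1.11542.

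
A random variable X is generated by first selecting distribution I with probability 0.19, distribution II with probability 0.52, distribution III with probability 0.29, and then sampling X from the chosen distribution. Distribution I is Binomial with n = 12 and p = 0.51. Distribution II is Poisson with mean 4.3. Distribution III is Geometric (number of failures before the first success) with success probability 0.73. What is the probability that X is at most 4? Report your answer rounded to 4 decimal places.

0.6195

Conditional on each component, P(X ≤ 4): I: 0.175094; II: 0.570438; III: 0.998565.
By total probability, P(X ≤ 4) = 0.19·0.175094 + 0.52·0.570438 + 0.29·0.998565 = 0.61948.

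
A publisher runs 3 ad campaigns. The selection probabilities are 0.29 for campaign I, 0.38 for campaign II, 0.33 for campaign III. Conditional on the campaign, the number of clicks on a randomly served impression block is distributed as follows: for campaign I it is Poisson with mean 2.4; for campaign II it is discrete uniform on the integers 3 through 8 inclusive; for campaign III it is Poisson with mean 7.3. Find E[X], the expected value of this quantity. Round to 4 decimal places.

5.1950

Component means — I: 2.4; II: 5.5; III: 7.3.
E[X] = 0.29·2.4 + 0.38·5.5 + 0.33·7.3 = 5.195.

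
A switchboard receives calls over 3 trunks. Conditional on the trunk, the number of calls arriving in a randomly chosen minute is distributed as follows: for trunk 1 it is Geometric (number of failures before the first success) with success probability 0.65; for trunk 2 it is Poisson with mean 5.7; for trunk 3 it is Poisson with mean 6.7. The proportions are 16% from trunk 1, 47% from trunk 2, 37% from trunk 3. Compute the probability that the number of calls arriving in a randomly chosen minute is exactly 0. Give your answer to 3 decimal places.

Conditional on each trunk, P(X = 0): 1: 0.65; 2: 0.00334597; 3: 0.00123091.
By total probability, P(X = 0) = 0.16·0.65 + 0.47·0.00334597 + 0.37·0.00123091 = 0.106028.

0.106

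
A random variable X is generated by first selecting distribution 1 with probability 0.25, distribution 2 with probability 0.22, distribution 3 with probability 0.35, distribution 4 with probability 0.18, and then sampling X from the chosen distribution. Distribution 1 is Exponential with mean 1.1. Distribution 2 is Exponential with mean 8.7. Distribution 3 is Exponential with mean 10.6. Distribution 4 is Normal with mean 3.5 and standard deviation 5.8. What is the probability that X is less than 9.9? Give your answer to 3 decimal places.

0.768

Conditional on each component, P(X < 9.9): 1: 0.999877; 2: 0.679519; 3: 0.607007; 4: 0.865084.
By total probability, P(X < 9.9) = 0.25·0.999877 + 0.22·0.679519 + 0.35·0.607007 + 0.18·0.865084 = 0.767631.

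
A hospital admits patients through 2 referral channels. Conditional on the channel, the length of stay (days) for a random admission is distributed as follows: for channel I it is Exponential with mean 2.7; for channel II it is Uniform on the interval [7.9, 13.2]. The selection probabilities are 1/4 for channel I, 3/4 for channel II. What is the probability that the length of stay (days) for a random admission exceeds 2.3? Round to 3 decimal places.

Conditional on each channel, P(X > 2.3): I: 0.426624; II: 1.
By total probability, P(X > 2.3) = 0.25·0.426624 + 0.75·1 = 0.856656.

0.857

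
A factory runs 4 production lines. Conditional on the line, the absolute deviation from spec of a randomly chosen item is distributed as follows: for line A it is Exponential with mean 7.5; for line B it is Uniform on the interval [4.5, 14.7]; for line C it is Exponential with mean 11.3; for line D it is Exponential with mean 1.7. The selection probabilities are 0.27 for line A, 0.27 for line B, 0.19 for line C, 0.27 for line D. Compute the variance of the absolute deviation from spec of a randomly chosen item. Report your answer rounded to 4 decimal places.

55.5102

Per component, A: μ=7.5, E[X²]=112.5; B: μ=9.6, E[X²]=100.83; C: μ=11.3, E[X²]=255.38; D: μ=1.7, E[X²]=5.78.
E[X] = 0.27·7.5 + 0.27·9.6 + 0.19·11.3 + 0.27·1.7 = 7.223.
E[X²] = 0.27·112.5 + 0.27·100.83 + 0.19·255.38 + 0.27·5.78 = 107.682.
Var(X) = E[X²] − (E[X])² = 107.682 − 52.1717 = 55.5102.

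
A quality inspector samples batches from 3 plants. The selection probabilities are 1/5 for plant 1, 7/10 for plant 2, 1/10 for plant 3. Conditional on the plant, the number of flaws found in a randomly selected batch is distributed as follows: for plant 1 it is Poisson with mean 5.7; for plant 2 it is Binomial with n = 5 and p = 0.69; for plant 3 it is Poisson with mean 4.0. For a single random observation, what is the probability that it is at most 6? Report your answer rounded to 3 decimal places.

Conditional on each plant, P(X ≤ 6): 1: 0.654366; 2: 1; 3: 0.889326.
By total probability, P(X ≤ 6) = 0.2·0.654366 + 0.7·1 + 0.1·0.889326 = 0.919806.

0.920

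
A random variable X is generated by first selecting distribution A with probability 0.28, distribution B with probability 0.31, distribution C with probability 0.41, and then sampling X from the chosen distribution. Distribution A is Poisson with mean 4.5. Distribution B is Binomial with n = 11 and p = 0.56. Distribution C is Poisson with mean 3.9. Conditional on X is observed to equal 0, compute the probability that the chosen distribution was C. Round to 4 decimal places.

Likelihoods P(X=0 | ·): A: 0.011109; B: 0.000119668; C: 0.0202419.
Posterior ∝ prior × likelihood. Numerator for C: 0.41·0.0202419 = 0.00829918.
Normalizing constant: 0.28·0.011109 + 0.31·0.000119668 + 0.41·0.0202419 = 0.0114468.
P(C | observation) = 0.00829918 / 0.0114468 = 0.725022.

0.7250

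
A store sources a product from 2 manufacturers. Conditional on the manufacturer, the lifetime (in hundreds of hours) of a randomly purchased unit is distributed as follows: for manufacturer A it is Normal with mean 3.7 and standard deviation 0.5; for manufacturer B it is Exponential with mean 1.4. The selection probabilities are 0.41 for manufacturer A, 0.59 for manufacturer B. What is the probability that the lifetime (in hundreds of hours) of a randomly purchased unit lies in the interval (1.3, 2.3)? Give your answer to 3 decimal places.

Conditional on each manufacturer, P(1.3 < X < 2.3): A: 0.00255434; B: 0.201691.
By total probability, P(1.3 < X < 2.3) = 0.41·0.00255434 + 0.59·0.201691 = 0.120045.

0.120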